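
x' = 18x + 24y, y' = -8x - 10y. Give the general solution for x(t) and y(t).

x(t) = -3K_1e^(2t) + 2K_2e^(6t), y(t) = 2K_1e^(2t) - K_2e^(6t)

Coefficient matrix A = [[18, 24], [-8, -10]].
Characteristic polynomial det(A - λI) = λ^2 - 8λ + 12 = 0.
Eigenvalues λ = 2, 6.
For λ=2: (A-λI) row 1 is [16, 24], so an eigenvector is (-3, 2).
For λ=6: (A-λI) row 1 is [12, 24], so an eigenvector is (2, -1).
General solution: K_1e^(2t)(-3,2) + K_2e^(6t)(2,-1).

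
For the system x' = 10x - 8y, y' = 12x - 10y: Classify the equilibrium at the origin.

A = [[10,-8],[12,-10]]; det(A-λI) = λ^2 - 4.
λ = 2, -2: opposite signs.

saddle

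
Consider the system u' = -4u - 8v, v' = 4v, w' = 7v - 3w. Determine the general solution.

u(t) = c_1e^(-4t) - c_2e^(4t), v(t) = c_2e^(4t), w(t) = c_2e^(4t) + c_3e^(-3t)

Coefficient matrix A = [[-4, -8, 0], [0, 4, 0], [0, 7, -3]].
det(A - λI) = 0 gives eigenvalues λ = -4, 4, -3.
For λ=-4: eigenvector (1,0,0).
For λ=4: eigenvector (-1,1,1).
For λ=-3: eigenvector (0,0,1).
General solution: c_1e^(-4t)(1,0,0) + c_2e^(4t)(-1,1,1) + c_3e^(-3t)(0,0,1).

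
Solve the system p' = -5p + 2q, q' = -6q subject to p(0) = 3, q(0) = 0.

p(t) = 3e^(-5t), q(t) = 0

Coefficient matrix A = [[-5, 2], [0, -6]].
Characteristic polynomial det(A - λI) = λ^2 + 11λ + 30 = 0.
Eigenvalues λ = -5, -6.
For λ=-5: (A-λI) row 1 is [0, 2], so an eigenvector is (1, 0).
For λ=-6: (A-λI) row 1 is [1, 2], so an eigenvector is (-2, 1).
General solution: c_1e^(-5t)(1,0) + c_2e^(-6t)(-2,1).
Applying p(0)=3, q(0)=0 gives c_1=3, c_2=0.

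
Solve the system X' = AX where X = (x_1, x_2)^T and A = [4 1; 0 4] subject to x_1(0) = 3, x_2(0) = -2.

x_1(t) = -2te^(4t) + 3e^(4t), x_2(t) = -2e^(4t)

Coefficient matrix A = [[4, 1], [0, 4]].
Characteristic polynomial det(A - λI) = λ^2 - 8λ + 16 = 0.
Single eigenvalue λ = 4 with algebraic multiplicity 2.
Eigenvector v = (-1,0); generalized eigenvector w with (A-λI)w=v is (3,-1).
General solution: e^(4t)[c_1·v + c_2·(t·v + w)].
Applying x_1(0)=3, x_2(0)=-2 gives c_1=3, c_2=2.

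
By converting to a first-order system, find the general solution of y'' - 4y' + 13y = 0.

Let x_1 = y, x_2 = y'. Then x_1' = x_2 and x_2' = -13x_1 + 4x_2.
A = [[0,1],[-13,4]]; det(A-λI) = λ^2 - 4λ + 13.
Eigenvalues λ = 2 ± 3i.

y(t) = C_1e^(2t)cos(3t) + C_2e^(2t)sin(3t)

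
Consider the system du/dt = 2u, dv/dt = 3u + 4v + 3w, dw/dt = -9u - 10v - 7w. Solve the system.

u(t) = C_2e^(2t), v(t) = C_1e^(-2t) + 3C_3e^(-t), w(t) = -2C_1e^(-2t) - C_2e^(2t) - 5C_3e^(-t)

Coefficient matrix A = [[2, 0, 0], [3, 4, 3], [-9, -10, -7]].
det(A - λI) = 0 gives eigenvalues λ = -2, 2, -1.
For λ=-2: eigenvector (0,1,-2).
For λ=2: eigenvector (1,0,-1).
For λ=-1: eigenvector (0,3,-5).
General solution: C_1e^(-2t)(0,1,-2) + C_2e^(2t)(1,0,-1) + C_3e^(-t)(0,3,-5).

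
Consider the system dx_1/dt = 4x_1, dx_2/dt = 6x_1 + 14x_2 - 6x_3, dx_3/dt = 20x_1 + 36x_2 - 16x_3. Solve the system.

Coefficient matrix A = [[4, 0, 0], [6, 14, -6], [20, 36, -16]].
det(A - λI) = 0 gives eigenvalues λ = 2, 4, -4.
For λ=2: eigenvector (0,1,2).
For λ=4: eigenvector (1,0,1).
For λ=-4: eigenvector (0,1,3).
General solution: c_1e^(2t)(0,1,2) + c_2e^(4t)(1,0,1) + c_3e^(-4t)(0,1,3).

x_1(t) = c_2e^(4t), x_2(t) = c_1e^(2t) + c_3e^(-4t), x_3(t) = 2c_1e^(2t) + c_2e^(4t) + 3c_3e^(-4t)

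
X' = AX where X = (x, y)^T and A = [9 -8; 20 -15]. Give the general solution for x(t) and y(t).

Coefficient matrix A = [[9, -8], [20, -15]].
Characteristic polynomial det(A - λI) = λ^2 + 6λ + 25 = 0.
Eigenvalues λ = -3 ± 4i (complex conjugate pair).
For λ=-3+4i: an eigenvector is (1,2) - i(-1,-1) = (1 + i, 2 + i).
A real fundamental pair from Re and Im of e^((-3+4i)t)v: X_1 = e^(-3t)(cos(4t)·(1,2) + sin(4t)·(-1,-1)), X_2 = e^(-3t)(sin(4t)·(1,2) - cos(4t)·(-1,-1)).
General solution: C_1X_1 + C_2X_2.

x(t) = -C_1e^(-3t)sin(4t) + C_1e^(-3t)cos(4t) + C_2e^(-3t)sin(4t) + C_2e^(-3t)cos(4t), y(t) = -C_1e^(-3t)sin(4t) + 2C_1e^(-3t)cos(4t) + 2C_2e^(-3t)sin(4t) + C_2e^(-3t)cos(4t)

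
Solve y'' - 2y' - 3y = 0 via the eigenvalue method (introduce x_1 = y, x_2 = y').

y(t) = K_1e^(3t) + K_2e^(-t)

Let x_1 = y, x_2 = y'. Then x_1' = x_2 and x_2' = 3x_1 + 2x_2.
A = [[0,1],[3,2]]; det(A-λI) = λ^2 - 2λ - 3.
Eigenvalues λ = 3, -1 with eigenvectors (1,3), (1,-1).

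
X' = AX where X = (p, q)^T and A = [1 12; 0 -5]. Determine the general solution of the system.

p(t) = K_1e^(t) - 2K_2e^(-5t), q(t) = K_2e^(-5t)

Coefficient matrix A = [[1, 12], [0, -5]].
Characteristic polynomial det(A - λI) = λ^2 + 4λ - 5 = 0.
Eigenvalues λ = 1, -5.
For λ=1: (A-λI) row 1 is [0, 12], so an eigenvector is (1, 0).
For λ=-5: (A-λI) row 1 is [6, 12], so an eigenvector is (-2, 1).
General solution: K_1e^(t)(1,0) + K_2e^(-5t)(-2,1).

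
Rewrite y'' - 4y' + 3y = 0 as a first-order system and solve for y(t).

Let x_1 = y, x_2 = y'. Then x_1' = x_2 and x_2' = -3x_1 + 4x_2.
A = [[0,1],[-3,4]]; det(A-λI) = λ^2 - 4λ + 3.
Eigenvalues λ = 1, 3 with eigenvectors (1,1), (1,3).

y(t) = K_1e^(t) + K_2e^(3t)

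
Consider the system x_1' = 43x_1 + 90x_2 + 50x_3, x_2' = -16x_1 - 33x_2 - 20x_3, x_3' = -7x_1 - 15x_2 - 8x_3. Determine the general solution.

Coefficient matrix A = [[43, 90, 50], [-16, -33, -20], [-7, -15, -8]].
det(A - λI) = 0 gives eigenvalues λ = -3, 3, 2.
For λ=-3: eigenvector (-5,2,1).
For λ=3: eigenvector (8,-3,-1).
For λ=2: eigenvector (-10,4,1).
General solution: K_1e^(-3t)(-5,2,1) + K_2e^(3t)(8,-3,-1) + K_3e^(2t)(-10,4,1).

x_1(t) = -5K_1e^(-3t) + 8K_2e^(3t) - 10K_3e^(2t), x_2(t) = 2K_1e^(-3t) - 3K_2e^(3t) + 4K_3e^(2t), x_3(t) = K_1e^(-3t) - K_2e^(3t) + K_3e^(2t)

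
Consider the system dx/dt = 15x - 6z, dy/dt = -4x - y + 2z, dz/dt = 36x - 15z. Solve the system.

Coefficient matrix A = [[15, 0, -6], [-4, -1, 2], [36, 0, -15]].
det(A - λI) = 0 gives eigenvalues λ = 3, -1, -3.
For λ=3: eigenvector (1,0,2).
For λ=-1: eigenvector (0,1,0).
For λ=-3: eigenvector (1,-1,3).
General solution: C_1e^(3t)(1,0,2) + C_2e^(-t)(0,1,0) + C_3e^(-3t)(1,-1,3).

x(t) = C_1e^(3t) + C_3e^(-3t), y(t) = C_2e^(-t) - C_3e^(-3t), z(t) = 2C_1e^(3t) + 3C_3e^(-3t)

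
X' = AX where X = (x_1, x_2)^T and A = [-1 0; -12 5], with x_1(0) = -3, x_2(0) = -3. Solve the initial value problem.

x_1(t) = -3e^(-t), x_2(t) = 3e^(5t) - 6e^(-t)

Coefficient matrix A = [[-1, 0], [-12, 5]].
Characteristic polynomial det(A - λI) = λ^2 - 4λ - 5 = 0.
Eigenvalues λ = 5, -1.
For λ=5: (A-λI) row 1 is [-6, 0], so an eigenvector is (0, -1).
For λ=-1: (A-λI) row 2 is [-12, 6], so an eigenvector is (-1, -2).
General solution: K_1e^(5t)(0,-1) + K_2e^(-t)(-1,-2).
Applying x_1(0)=-3, x_2(0)=-3 gives K_1=-3, K_2=3.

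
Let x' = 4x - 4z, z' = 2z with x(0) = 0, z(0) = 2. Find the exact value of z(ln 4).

A = [[4,-4],[0,2]]; eigenvalues λ = 4, 2.
Eigenvectors: (-1,0) for λ=4, (2,1) for λ=2.
From the initial condition, c_1 = 4, c_2 = 2.
z(ln 4) = (4)(4^4)(0) + (2)(4^2)(1) = 32.

32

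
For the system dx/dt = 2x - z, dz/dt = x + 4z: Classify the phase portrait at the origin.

A = [[2,-1],[1,4]]; det(A-λI) = λ^2 - 6λ + 9.
repeated λ = 3 with a single eigenvector.

unstable improper node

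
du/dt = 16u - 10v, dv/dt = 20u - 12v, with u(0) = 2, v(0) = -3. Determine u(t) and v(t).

Coefficient matrix A = [[16, -10], [20, -12]].
Characteristic polynomial det(A - λI) = λ^2 - 4λ + 8 = 0.
Eigenvalues λ = 2 ± 2i (complex conjugate pair).
For λ=2+2i: an eigenvector is (-2,-3) - i(1,1) = (-2 - i, -3 - i).
A real fundamental pair from Re and Im of e^((2+2i)t)v: X_1 = e^(2t)(cos(2t)·(-2,-3) + sin(2t)·(1,1)), X_2 = e^(2t)(sin(2t)·(-2,-3) - cos(2t)·(1,1)).
General solution: c_1X_1 + c_2X_2.
Applying u(0)=2, v(0)=-3 gives c_1=5, c_2=-12.

u(t) = 29e^(2t)sin(2t) + 2e^(2t)cos(2t), v(t) = 41e^(2t)sin(2t) - 3e^(2t)cos(2t)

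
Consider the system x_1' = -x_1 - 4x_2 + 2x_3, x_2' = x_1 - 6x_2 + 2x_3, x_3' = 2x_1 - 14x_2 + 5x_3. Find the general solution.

x_1(t) = c_2e^(t) + c_3e^(-t), x_2(t) = -c_1e^(-2t) + c_2e^(t) + c_3e^(-t), x_3(t) = -2c_1e^(-2t) + 3c_2e^(t) + 2c_3e^(-t)

Coefficient matrix A = [[-1, -4, 2], [1, -6, 2], [2, -14, 5]].
det(A - λI) = 0 gives eigenvalues λ = -2, 1, -1.
For λ=-2: eigenvector (0,-1,-2).
For λ=1: eigenvector (1,1,3).
For λ=-1: eigenvector (1,1,2).
General solution: c_1e^(-2t)(0,-1,-2) + c_2e^(t)(1,1,3) + c_3e^(-t)(1,1,2).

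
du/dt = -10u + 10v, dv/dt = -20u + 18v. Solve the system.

Coefficient matrix A = [[-10, 10], [-20, 18]].
Characteristic polynomial det(A - λI) = λ^2 - 8λ + 20 = 0.
Eigenvalues λ = 4 ± 2i (complex conjugate pair).
For λ=4+2i: an eigenvector is (1,1) - i(-2,-3) = (1 + 2i, 1 + 3i).
A real fundamental pair from Re and Im of e^((4+2i)t)v: X_1 = e^(4t)(cos(2t)·(1,1) + sin(2t)·(-2,-3)), X_2 = e^(4t)(sin(2t)·(1,1) - cos(2t)·(-2,-3)).
General solution: K_1X_1 + K_2X_2.

u(t) = -2K_1e^(4t)sin(2t) + K_1e^(4t)cos(2t) + K_2e^(4t)sin(2t) + 2K_2e^(4t)cos(2t), v(t) = -3K_1e^(4t)sin(2t) + K_1e^(4t)cos(2t) + K_2e^(4t)sin(2t) + 3K_2e^(4t)cos(2t)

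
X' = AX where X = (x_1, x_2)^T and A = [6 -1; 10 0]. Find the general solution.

x_1(t) = -K_1e^(3t)cos(t) - K_2e^(3t)sin(t), x_2(t) = -K_1e^(3t)sin(t) - 3K_1e^(3t)cos(t) - 3K_2e^(3t)sin(t) + K_2e^(3t)cos(t)

Coefficient matrix A = [[6, -1], [10, 0]].
Characteristic polynomial det(A - λI) = λ^2 - 6λ + 10 = 0.
Eigenvalues λ = 3 ± i (complex conjugate pair).
For λ=3+i: an eigenvector is (-1,-3) - i(0,-1) = (-1, -3 + i).
A real fundamental pair from Re and Im of e^((3+i)t)v: X_1 = e^(3t)(cos(t)·(-1,-3) + sin(t)·(0,-1)), X_2 = e^(3t)(sin(t)·(-1,-3) - cos(t)·(0,-1)).
General solution: K_1X_1 + K_2X_2.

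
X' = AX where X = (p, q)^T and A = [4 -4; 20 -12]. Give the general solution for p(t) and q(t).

Coefficient matrix A = [[4, -4], [20, -12]].
Characteristic polynomial det(A - λI) = λ^2 + 8λ + 32 = 0.
Eigenvalues λ = -4 ± 4i (complex conjugate pair).
For λ=-4+4i: an eigenvector is (0,1) - i(-1,-2) = (0 + i, 1 + 2i).
A real fundamental pair from Re and Im of e^((-4+4i)t)v: X_1 = e^(-4t)(cos(4t)·(0,1) + sin(4t)·(-1,-2)), X_2 = e^(-4t)(sin(4t)·(0,1) - cos(4t)·(-1,-2)).
General solution: c_1X_1 + c_2X_2.

p(t) = -c_1e^(-4t)sin(4t) + c_2e^(-4t)cos(4t), q(t) = -2c_1e^(-4t)sin(4t) + c_1e^(-4t)cos(4t) + c_2e^(-4t)sin(4t) + 2c_2e^(-4t)cos(4t)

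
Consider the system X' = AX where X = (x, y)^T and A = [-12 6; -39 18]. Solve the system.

Coefficient matrix A = [[-12, 6], [-39, 18]].
Characteristic polynomial det(A - λI) = λ^2 - 6λ + 18 = 0.
Eigenvalues λ = 3 ± 3i (complex conjugate pair).
For λ=3+3i: an eigenvector is (1,2) - i(-1,-3) = (1 + i, 2 + 3i).
A real fundamental pair from Re and Im of e^((3+3i)t)v: X_1 = e^(3t)(cos(3t)·(1,2) + sin(3t)·(-1,-3)), X_2 = e^(3t)(sin(3t)·(1,2) - cos(3t)·(-1,-3)).
General solution: C_1X_1 + C_2X_2.

x(t) = -C_1e^(3t)sin(3t) + C_1e^(3t)cos(3t) + C_2e^(3t)sin(3t) + C_2e^(3t)cos(3t), y(t) = -3C_1e^(3t)sin(3t) + 2C_1e^(3t)cos(3t) + 2C_2e^(3t)sin(3t) + 3C_2e^(3t)cos(3t)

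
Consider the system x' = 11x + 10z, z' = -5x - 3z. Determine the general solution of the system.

Coefficient matrix A = [[11, 10], [-5, -3]].
Characteristic polynomial det(A - λI) = λ^2 - 8λ + 17 = 0.
Eigenvalues λ = 4 ± i (complex conjugate pair).
For λ=4+i: an eigenvector is (-1,1) - i(3,-2) = (-1 - 3i, 1 + 2i).
A real fundamental pair from Re and Im of e^((4+i)t)v: X_1 = e^(4t)(cos(t)·(-1,1) + sin(t)·(3,-2)), X_2 = e^(4t)(sin(t)·(-1,1) - cos(t)·(3,-2)).
General solution: c_1X_1 + c_2X_2.

x(t) = 3c_1e^(4t)sin(t) - c_1e^(4t)cos(t) - c_2e^(4t)sin(t) - 3c_2e^(4t)cos(t), z(t) = -2c_1e^(4t)sin(t) + c_1e^(4t)cos(t) + c_2e^(4t)sin(t) + 2c_2e^(4t)cos(t)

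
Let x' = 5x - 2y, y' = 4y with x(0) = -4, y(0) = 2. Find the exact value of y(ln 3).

162

A = [[5,-2],[0,4]]; eigenvalues λ = 5, 4.
Eigenvectors: (1,0) for λ=5, (2,1) for λ=4.
From the initial condition, c_1 = -8, c_2 = 2.
y(ln 3) = (-8)(3^5)(0) + (2)(3^4)(1) = 162.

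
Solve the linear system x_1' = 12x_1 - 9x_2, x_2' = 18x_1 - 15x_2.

Coefficient matrix A = [[12, -9], [18, -15]].
Characteristic polynomial det(A - λI) = λ^2 + 3λ - 18 = 0.
Eigenvalues λ = -6, 3.
For λ=-6: (A-λI) row 1 is [18, -9], so an eigenvector is (1, 2).
For λ=3: (A-λI) row 1 is [9, -9], so an eigenvector is (-1, -1).
General solution: C_1e^(-6t)(1,2) + C_2e^(3t)(-1,-1).

x_1(t) = C_1e^(-6t) - C_2e^(3t), x_2(t) = 2C_1e^(-6t) - C_2e^(3t)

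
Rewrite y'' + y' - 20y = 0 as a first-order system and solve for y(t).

y(t) = c_1e^(-5t) + c_2e^(4t)

Let x_1 = y, x_2 = y'. Then x_1' = x_2 and x_2' = 20x_1 - x_2.
A = [[0,1],[20,-1]]; det(A-λI) = λ^2 + λ - 20.
Eigenvalues λ = -5, 4 with eigenvectors (1,-5), (1,4).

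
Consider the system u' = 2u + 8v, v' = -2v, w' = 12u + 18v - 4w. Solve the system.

Coefficient matrix A = [[2, 8, 0], [0, -2, 0], [12, 18, -4]].
det(A - λI) = 0 gives eigenvalues λ = 2, -2, -4.
For λ=2: eigenvector (1,0,2).
For λ=-2: eigenvector (-2,1,-3).
For λ=-4: eigenvector (0,0,1).
General solution: K_1e^(2t)(1,0,2) + K_2e^(-2t)(-2,1,-3) + K_3e^(-4t)(0,0,1).

u(t) = K_1e^(2t) - 2K_2e^(-2t), v(t) = K_2e^(-2t), w(t) = 2K_1e^(2t) - 3K_2e^(-2t) + K_3e^(-4t)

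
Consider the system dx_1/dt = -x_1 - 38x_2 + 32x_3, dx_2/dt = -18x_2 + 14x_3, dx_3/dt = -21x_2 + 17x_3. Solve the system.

Coefficient matrix A = [[-1, -38, 32], [0, -18, 14], [0, -21, 17]].
det(A - λI) = 0 gives eigenvalues λ = 3, -4, -1.
For λ=3: eigenvector (5,2,3).
For λ=-4: eigenvector (2,1,1).
For λ=-1: eigenvector (-1,0,0).
General solution: c_1e^(3t)(5,2,3) + c_2e^(-4t)(2,1,1) + c_3e^(-t)(-1,0,0).

x_1(t) = 5c_1e^(3t) + 2c_2e^(-4t) - c_3e^(-t), x_2(t) = 2c_1e^(3t) + c_2e^(-4t), x_3(t) = 3c_1e^(3t) + c_2e^(-4t)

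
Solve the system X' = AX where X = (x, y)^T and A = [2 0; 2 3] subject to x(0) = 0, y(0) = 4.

Coefficient matrix A = [[2, 0], [2, 3]].
Characteristic polynomial det(A - λI) = λ^2 - 5λ + 6 = 0.
Eigenvalues λ = 2, 3.
For λ=2: (A-λI) row 2 is [2, 1], so an eigenvector is (-1, 2).
For λ=3: (A-λI) row 1 is [-1, 0], so an eigenvector is (0, 1).
General solution: K_1e^(2t)(-1,2) + K_2e^(3t)(0,1).
Applying x(0)=0, y(0)=4 gives K_1=0, K_2=4.

x(t) = 0, y(t) = 4e^(3t)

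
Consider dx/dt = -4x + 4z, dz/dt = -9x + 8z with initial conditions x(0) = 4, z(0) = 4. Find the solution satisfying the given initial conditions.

Coefficient matrix A = [[-4, 4], [-9, 8]].
Characteristic polynomial det(A - λI) = λ^2 - 4λ + 4 = 0.
Single eigenvalue λ = 2 with algebraic multiplicity 2.
Eigenvector v = (2,3); generalized eigenvector w with (A-λI)w=v is (-1,-1).
General solution: e^(2t)[C_1·v + C_2·(t·v + w)].
Applying x(0)=4, z(0)=4 gives C_1=0, C_2=-4.

x(t) = -8te^(2t) + 4e^(2t), z(t) = -12te^(2t) + 4e^(2t)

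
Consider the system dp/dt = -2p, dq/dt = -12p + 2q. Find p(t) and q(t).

Coefficient matrix A = [[-2, 0], [-12, 2]].
Characteristic polynomial det(A - λI) = λ^2 - 4 = 0.
Eigenvalues λ = 2, -2.
For λ=2: (A-λI) row 1 is [-4, 0], so an eigenvector is (0, 1).
For λ=-2: (A-λI) row 2 is [-12, 4], so an eigenvector is (-1, -3).
General solution: K_1e^(2t)(0,1) + K_2e^(-2t)(-1,-3).

p(t) = -K_2e^(-2t), q(t) = K_1e^(2t) - 3K_2e^(-2t)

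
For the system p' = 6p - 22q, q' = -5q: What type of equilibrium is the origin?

saddle

A = [[6,-22],[0,-5]]; det(A-λI) = λ^2 - λ - 30.
λ = -5, 6: opposite signs.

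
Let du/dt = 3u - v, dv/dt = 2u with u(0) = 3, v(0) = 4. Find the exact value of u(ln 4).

36

A = [[3,-1],[2,0]]; eigenvalues λ = 2, 1.
Eigenvectors: (1,1) for λ=2, (1,2) for λ=1.
From the initial condition, c_1 = 2, c_2 = 1.
u(ln 4) = (2)(4^2)(1) + (1)(4^1)(1) = 36.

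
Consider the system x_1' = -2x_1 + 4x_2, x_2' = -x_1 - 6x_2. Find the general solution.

Coefficient matrix A = [[-2, 4], [-1, -6]].
Characteristic polynomial det(A - λI) = λ^2 + 8λ + 16 = 0.
Single eigenvalue λ = -4 with algebraic multiplicity 2.
Eigenvector v = (2,-1); generalized eigenvector w with (A-λI)w=v is (1,0).
General solution: e^(-4t)[C_1·v + C_2·(t·v + w)].

x_1(t) = 2C_1e^(-4t) + 2C_2te^(-4t) + C_2e^(-4t), x_2(t) = -C_1e^(-4t) - C_2te^(-4t)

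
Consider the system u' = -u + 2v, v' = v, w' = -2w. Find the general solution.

Coefficient matrix A = [[-1, 2, 0], [0, 1, 0], [0, 0, -2]].
det(A - λI) = 0 gives eigenvalues λ = -2, 1, -1.
For λ=-2: eigenvector (0,0,1).
For λ=1: eigenvector (1,1,0).
For λ=-1: eigenvector (1,0,0).
General solution: c_1e^(-2t)(0,0,1) + c_2e^(t)(1,1,0) + c_3e^(-t)(1,0,0).

u(t) = c_2e^(t) + c_3e^(-t), v(t) = c_2e^(t), w(t) = c_1e^(-2t)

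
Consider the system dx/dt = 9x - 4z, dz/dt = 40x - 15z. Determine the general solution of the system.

x(t) = -C_1e^(-3t)cos(4t) - C_2e^(-3t)sin(4t), z(t) = -C_1e^(-3t)sin(4t) - 3C_1e^(-3t)cos(4t) - 3C_2e^(-3t)sin(4t) + C_2e^(-3t)cos(4t)

Coefficient matrix A = [[9, -4], [40, -15]].
Characteristic polynomial det(A - λI) = λ^2 + 6λ + 25 = 0.
Eigenvalues λ = -3 ± 4i (complex conjugate pair).
For λ=-3+4i: an eigenvector is (-1,-3) - i(0,-1) = (-1, -3 + i).
A real fundamental pair from Re and Im of e^((-3+4i)t)v: X_1 = e^(-3t)(cos(4t)·(-1,-3) + sin(4t)·(0,-1)), X_2 = e^(-3t)(sin(4t)·(-1,-3) - cos(4t)·(0,-1)).
General solution: C_1X_1 + C_2X_2.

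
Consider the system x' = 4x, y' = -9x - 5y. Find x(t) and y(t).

x(t) = c_2e^(4t), y(t) = c_1e^(-5t) - c_2e^(4t)

Coefficient matrix A = [[4, 0], [-9, -5]].
Characteristic polynomial det(A - λI) = λ^2 + λ - 20 = 0.
Eigenvalues λ = -5, 4.
For λ=-5: (A-λI) row 1 is [9, 0], so an eigenvector is (0, 1).
For λ=4: (A-λI) row 2 is [-9, -9], so an eigenvector is (1, -1).
General solution: c_1e^(-5t)(0,1) + c_2e^(4t)(1,-1).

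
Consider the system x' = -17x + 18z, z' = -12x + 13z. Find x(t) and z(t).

Coefficient matrix A = [[-17, 18], [-12, 13]].
Characteristic polynomial det(A - λI) = λ^2 + 4λ - 5 = 0.
Eigenvalues λ = -5, 1.
For λ=-5: (A-λI) row 1 is [-12, 18], so an eigenvector is (-3, -2).
For λ=1: (A-λI) row 1 is [-18, 18], so an eigenvector is (-1, -1).
General solution: C_1e^(-5t)(-3,-2) + C_2e^(t)(-1,-1).

x(t) = -3C_1e^(-5t) - C_2e^(t), z(t) = -2C_1e^(-5t) - C_2e^(t)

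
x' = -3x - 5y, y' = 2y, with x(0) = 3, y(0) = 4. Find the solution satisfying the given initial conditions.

Coefficient matrix A = [[-3, -5], [0, 2]].
Characteristic polynomial det(A - λI) = λ^2 + λ - 6 = 0.
Eigenvalues λ = -3, 2.
For λ=-3: (A-λI) row 1 is [0, -5], so an eigenvector is (1, 0).
For λ=2: (A-λI) row 1 is [-5, -5], so an eigenvector is (-1, 1).
General solution: K_1e^(-3t)(1,0) + K_2e^(2t)(-1,1).
Applying x(0)=3, y(0)=4 gives K_1=7, K_2=4.

x(t) = -4e^(2t) + 7e^(-3t), y(t) = 4e^(2t)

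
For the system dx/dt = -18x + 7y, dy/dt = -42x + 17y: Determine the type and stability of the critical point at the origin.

saddle

A = [[-18,7],[-42,17]]; det(A-λI) = λ^2 + λ - 12.
λ = 3, -4: opposite signs.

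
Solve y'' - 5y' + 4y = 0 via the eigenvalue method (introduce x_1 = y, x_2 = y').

Let x_1 = y, x_2 = y'. Then x_1' = x_2 and x_2' = -4x_1 + 5x_2.
A = [[0,1],[-4,5]]; det(A-λI) = λ^2 - 5λ + 4.
Eigenvalues λ = 1, 4 with eigenvectors (1,1), (1,4).

y(t) = C_1e^(t) + C_2e^(4t)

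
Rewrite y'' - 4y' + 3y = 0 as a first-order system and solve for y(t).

Let x_1 = y, x_2 = y'. Then x_1' = x_2 and x_2' = -3x_1 + 4x_2.
A = [[0,1],[-3,4]]; det(A-λI) = λ^2 - 4λ + 3.
Eigenvalues λ = 3, 1 with eigenvectors (1,3), (1,1).

y(t) = c_1e^(3t) + c_2e^(t)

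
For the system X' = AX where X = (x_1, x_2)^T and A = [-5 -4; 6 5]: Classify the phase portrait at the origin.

saddle

A = [[-5,-4],[6,5]]; det(A-λI) = λ^2 - 1.
λ = 1, -1: opposite signs.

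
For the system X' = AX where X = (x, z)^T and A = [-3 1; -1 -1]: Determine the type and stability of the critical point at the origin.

stable improper node

A = [[-3,1],[-1,-1]]; det(A-λI) = λ^2 + 4λ + 4.
repeated λ = -2 with a single eigenvector.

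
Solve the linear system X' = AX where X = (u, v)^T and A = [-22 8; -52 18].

Coefficient matrix A = [[-22, 8], [-52, 18]].
Characteristic polynomial det(A - λI) = λ^2 + 4λ + 20 = 0.
Eigenvalues λ = -2 ± 4i (complex conjugate pair).
For λ=-2+4i: an eigenvector is (1,3) - i(1,2) = (1 - i, 3 - 2i).
A real fundamental pair from Re and Im of e^((-2+4i)t)v: X_1 = e^(-2t)(cos(4t)·(1,3) + sin(4t)·(1,2)), X_2 = e^(-2t)(sin(4t)·(1,3) - cos(4t)·(1,2)).
General solution: K_1X_1 + K_2X_2.

u(t) = K_1e^(-2t)sin(4t) + K_1e^(-2t)cos(4t) + K_2e^(-2t)sin(4t) - K_2e^(-2t)cos(4t), v(t) = 2K_1e^(-2t)sin(4t) + 3K_1e^(-2t)cos(4t) + 3K_2e^(-2t)sin(4t) - 2K_2e^(-2t)cos(4t)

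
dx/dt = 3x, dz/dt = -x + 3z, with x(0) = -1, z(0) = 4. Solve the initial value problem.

x(t) = -e^(3t), z(t) = te^(3t) + 4e^(3t)

Coefficient matrix A = [[3, 0], [-1, 3]].
Characteristic polynomial det(A - λI) = λ^2 - 6λ + 9 = 0.
Single eigenvalue λ = 3 with algebraic multiplicity 2.
Eigenvector v = (0,1); generalized eigenvector w with (A-λI)w=v is (-1,0).
General solution: e^(3t)[C_1·v + C_2·(t·v + w)].
Applying x(0)=-1, z(0)=4 gives C_1=4, C_2=1.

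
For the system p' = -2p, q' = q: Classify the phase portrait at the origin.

saddle

A = [[-2,0],[0,1]]; det(A-λI) = λ^2 + λ - 2.
λ = 1, -2: opposite signs.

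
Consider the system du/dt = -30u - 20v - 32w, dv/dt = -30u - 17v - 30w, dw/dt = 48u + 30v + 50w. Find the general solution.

u(t) = c_1e^(2t) - 4c_2e^(3t) - 2c_3e^(-2t), v(t) = -3c_2e^(3t) - 2c_3e^(-2t), w(t) = -c_1e^(2t) + 6c_2e^(3t) + 3c_3e^(-2t)

Coefficient matrix A = [[-30, -20, -32], [-30, -17, -30], [48, 30, 50]].
det(A - λI) = 0 gives eigenvalues λ = 2, 3, -2.
For λ=2: eigenvector (1,0,-1).
For λ=3: eigenvector (-4,-3,6).
For λ=-2: eigenvector (-2,-2,3).
General solution: c_1e^(2t)(1,0,-1) + c_2e^(3t)(-4,-3,6) + c_3e^(-2t)(-2,-2,3).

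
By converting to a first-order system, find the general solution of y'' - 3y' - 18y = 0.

Let x_1 = y, x_2 = y'. Then x_1' = x_2 and x_2' = 18x_1 + 3x_2.
A = [[0,1],[18,3]]; det(A-λI) = λ^2 - 3λ - 18.
Eigenvalues λ = -3, 6 with eigenvectors (1,-3), (1,6).

y(t) = C_1e^(-3t) + C_2e^(6t)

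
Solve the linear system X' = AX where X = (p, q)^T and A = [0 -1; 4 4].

p(t) = c_1e^(2t) + c_2te^(2t), q(t) = -2c_1e^(2t) - 2c_2te^(2t) - c_2e^(2t)

Coefficient matrix A = [[0, -1], [4, 4]].
Characteristic polynomial det(A - λI) = λ^2 - 4λ + 4 = 0.
Single eigenvalue λ = 2 with algebraic multiplicity 2.
Eigenvector v = (1,-2); generalized eigenvector w with (A-λI)w=v is (0,-1).
General solution: e^(2t)[c_1·v + c_2·(t·v + w)].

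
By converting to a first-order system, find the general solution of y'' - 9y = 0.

Let x_1 = y, x_2 = y'. Then x_1' = x_2 and x_2' = 9x_1.
A = [[0,1],[9,0]]; det(A-λI) = λ^2 - 9.
Eigenvalues λ = -3, 3 with eigenvectors (1,-3), (1,3).

y(t) = c_1e^(-3t) + c_2e^(3t)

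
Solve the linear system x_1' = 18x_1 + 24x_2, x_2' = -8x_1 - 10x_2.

x_1(t) = -3K_1e^(2t) - 2K_2e^(6t), x_2(t) = 2K_1e^(2t) + K_2e^(6t)

Coefficient matrix A = [[18, 24], [-8, -10]].
Characteristic polynomial det(A - λI) = λ^2 - 8λ + 12 = 0.
Eigenvalues λ = 2, 6.
For λ=2: (A-λI) row 1 is [16, 24], so an eigenvector is (-3, 2).
For λ=6: (A-λI) row 1 is [12, 24], so an eigenvector is (-2, 1).
General solution: K_1e^(2t)(-3,2) + K_2e^(6t)(-2,1).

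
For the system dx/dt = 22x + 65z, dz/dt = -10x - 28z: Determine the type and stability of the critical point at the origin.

stable spiral

A = [[22,65],[-10,-28]]; det(A-λI) = λ^2 + 6λ + 34.
λ = -3 ± 5i: negative real part.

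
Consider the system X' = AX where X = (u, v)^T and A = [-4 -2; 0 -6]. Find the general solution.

Coefficient matrix A = [[-4, -2], [0, -6]].
Characteristic polynomial det(A - λI) = λ^2 + 10λ + 24 = 0.
Eigenvalues λ = -4, -6.
For λ=-4: (A-λI) row 1 is [0, -2], so an eigenvector is (1, 0).
For λ=-6: (A-λI) row 1 is [2, -2], so an eigenvector is (-1, -1).
General solution: C_1e^(-4t)(1,0) + C_2e^(-6t)(-1,-1).

u(t) = C_1e^(-4t) - C_2e^(-6t), v(t) = -C_2e^(-6t)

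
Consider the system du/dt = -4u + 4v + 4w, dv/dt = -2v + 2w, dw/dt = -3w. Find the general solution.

u(t) = 2K_1e^(-2t) + K_2e^(-4t) - 4K_3e^(-3t), v(t) = K_1e^(-2t) - 2K_3e^(-3t), w(t) = K_3e^(-3t)

Coefficient matrix A = [[-4, 4, 4], [0, -2, 2], [0, 0, -3]].
det(A - λI) = 0 gives eigenvalues λ = -2, -4, -3.
For λ=-2: eigenvector (2,1,0).
For λ=-4: eigenvector (1,0,0).
For λ=-3: eigenvector (-4,-2,1).
General solution: K_1e^(-2t)(2,1,0) + K_2e^(-4t)(1,0,0) + K_3e^(-3t)(-4,-2,1).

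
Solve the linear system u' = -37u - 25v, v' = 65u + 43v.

Coefficient matrix A = [[-37, -25], [65, 43]].
Characteristic polynomial det(A - λI) = λ^2 - 6λ + 34 = 0.
Eigenvalues λ = 3 ± 5i (complex conjugate pair).
For λ=3+5i: an eigenvector is (-1,2) - i(-2,3) = (-1 + 2i, 2 - 3i).
A real fundamental pair from Re and Im of e^((3+5i)t)v: X_1 = e^(3t)(cos(5t)·(-1,2) + sin(5t)·(-2,3)), X_2 = e^(3t)(sin(5t)·(-1,2) - cos(5t)·(-2,3)).
General solution: K_1X_1 + K_2X_2.

u(t) = -2K_1e^(3t)sin(5t) - K_1e^(3t)cos(5t) - K_2e^(3t)sin(5t) + 2K_2e^(3t)cos(5t), v(t) = 3K_1e^(3t)sin(5t) + 2K_1e^(3t)cos(5t) + 2K_2e^(3t)sin(5t) - 3K_2e^(3t)cos(5t)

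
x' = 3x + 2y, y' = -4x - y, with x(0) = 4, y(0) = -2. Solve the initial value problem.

Coefficient matrix A = [[3, 2], [-4, -1]].
Characteristic polynomial det(A - λI) = λ^2 - 2λ + 5 = 0.
Eigenvalues λ = 1 ± 2i (complex conjugate pair).
For λ=1+2i: an eigenvector is (0,-1) - i(-1,1) = (0 + i, -1 - i).
A real fundamental pair from Re and Im of e^((1+2i)t)v: X_1 = e^(t)(cos(2t)·(0,-1) + sin(2t)·(-1,1)), X_2 = e^(t)(sin(2t)·(0,-1) - cos(2t)·(-1,1)).
General solution: K_1X_1 + K_2X_2.
Applying x(0)=4, y(0)=-2 gives K_1=-2, K_2=4.

x(t) = 2e^(t)sin(2t) + 4e^(t)cos(2t), y(t) = -6e^(t)sin(2t) - 2e^(t)cos(2t)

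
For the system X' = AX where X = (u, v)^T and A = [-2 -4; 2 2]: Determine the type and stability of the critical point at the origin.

A = [[-2,-4],[2,2]]; det(A-λI) = λ^2 + 4.
λ = 0 ± 2i: zero real part.

center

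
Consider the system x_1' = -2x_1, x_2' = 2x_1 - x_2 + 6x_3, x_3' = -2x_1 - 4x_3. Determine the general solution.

Coefficient matrix A = [[-2, 0, 0], [2, -1, 6], [-2, 0, -4]].
det(A - λI) = 0 gives eigenvalues λ = -1, -2, -4.
For λ=-1: eigenvector (0,1,0).
For λ=-2: eigenvector (1,4,-1).
For λ=-4: eigenvector (0,-2,1).
General solution: C_1e^(-t)(0,1,0) + C_2e^(-2t)(1,4,-1) + C_3e^(-4t)(0,-2,1).

x_1(t) = C_2e^(-2t), x_2(t) = C_1e^(-t) + 4C_2e^(-2t) - 2C_3e^(-4t), x_3(t) = -C_2e^(-2t) + C_3e^(-4t)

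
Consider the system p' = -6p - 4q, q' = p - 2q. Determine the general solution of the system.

p(t) = 2c_1e^(-4t) + 2c_2te^(-4t) + c_2e^(-4t), q(t) = -c_1e^(-4t) - c_2te^(-4t) - c_2e^(-4t)

Coefficient matrix A = [[-6, -4], [1, -2]].
Characteristic polynomial det(A - λI) = λ^2 + 8λ + 16 = 0.
Single eigenvalue λ = -4 with algebraic multiplicity 2.
Eigenvector v = (2,-1); generalized eigenvector w with (A-λI)w=v is (1,-1).
General solution: e^(-4t)[c_1·v + c_2·(t·v + w)].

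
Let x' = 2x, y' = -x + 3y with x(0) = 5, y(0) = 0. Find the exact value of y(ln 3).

-90

A = [[2,0],[-1,3]]; eigenvalues λ = 3, 2.
Eigenvectors: (0,1) for λ=3, (-1,-1) for λ=2.
From the initial condition, c_1 = -5, c_2 = -5.
y(ln 3) = (-5)(3^3)(1) + (-5)(3^2)(-1) = -90.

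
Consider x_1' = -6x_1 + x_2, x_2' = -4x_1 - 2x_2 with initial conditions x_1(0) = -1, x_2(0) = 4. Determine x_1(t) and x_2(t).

Coefficient matrix A = [[-6, 1], [-4, -2]].
Characteristic polynomial det(A - λI) = λ^2 + 8λ + 16 = 0.
Single eigenvalue λ = -4 with algebraic multiplicity 2.
Eigenvector v = (1,2); generalized eigenvector w with (A-λI)w=v is (-2,-3).
General solution: e^(-4t)[c_1·v + c_2·(t·v + w)].
Applying x_1(0)=-1, x_2(0)=4 gives c_1=11, c_2=6.

x_1(t) = 6te^(-4t) - e^(-4t), x_2(t) = 12te^(-4t) + 4e^(-4t)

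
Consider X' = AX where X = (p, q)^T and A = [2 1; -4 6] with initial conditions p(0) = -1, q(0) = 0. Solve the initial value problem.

p(t) = 2te^(4t) - e^(4t), q(t) = 4te^(4t)

Coefficient matrix A = [[2, 1], [-4, 6]].
Characteristic polynomial det(A - λI) = λ^2 - 8λ + 16 = 0.
Single eigenvalue λ = 4 with algebraic multiplicity 2.
Eigenvector v = (-1,-2); generalized eigenvector w with (A-λI)w=v is (2,3).
General solution: e^(4t)[C_1·v + C_2·(t·v + w)].
Applying p(0)=-1, q(0)=0 gives C_1=-3, C_2=-2.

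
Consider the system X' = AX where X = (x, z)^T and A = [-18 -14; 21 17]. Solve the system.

Coefficient matrix A = [[-18, -14], [21, 17]].
Characteristic polynomial det(A - λI) = λ^2 + λ - 12 = 0.
Eigenvalues λ = -4, 3.
For λ=-4: (A-λI) row 1 is [-14, -14], so an eigenvector is (1, -1).
For λ=3: (A-λI) row 1 is [-21, -14], so an eigenvector is (2, -3).
General solution: K_1e^(-4t)(1,-1) + K_2e^(3t)(2,-3).

x(t) = K_1e^(-4t) + 2K_2e^(3t), z(t) = -K_1e^(-4t) - 3K_2e^(3t)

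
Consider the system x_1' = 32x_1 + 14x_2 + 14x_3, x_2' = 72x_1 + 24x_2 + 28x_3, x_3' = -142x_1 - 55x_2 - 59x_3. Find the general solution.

Coefficient matrix A = [[32, 14, 14], [72, 24, 28], [-142, -55, -59]].
det(A - λI) = 0 gives eigenvalues λ = -3, -4, 4.
For λ=-3: eigenvector (-2,-4,9).
For λ=-4: eigenvector (0,1,-1).
For λ=4: eigenvector (1,2,-4).
General solution: K_1e^(-3t)(-2,-4,9) + K_2e^(-4t)(0,1,-1) + K_3e^(4t)(1,2,-4).

x_1(t) = -2K_1e^(-3t) + K_3e^(4t), x_2(t) = -4K_1e^(-3t) + K_2e^(-4t) + 2K_3e^(4t), x_3(t) = 9K_1e^(-3t) - K_2e^(-4t) - 4K_3e^(4t)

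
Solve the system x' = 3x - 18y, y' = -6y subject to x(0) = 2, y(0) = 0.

Coefficient matrix A = [[3, -18], [0, -6]].
Characteristic polynomial det(A - λI) = λ^2 + 3λ - 18 = 0.
Eigenvalues λ = -6, 3.
For λ=-6: (A-λI) row 1 is [9, -18], so an eigenvector is (2, 1).
For λ=3: (A-λI) row 1 is [0, -18], so an eigenvector is (1, 0).
General solution: c_1e^(-6t)(2,1) + c_2e^(3t)(1,0).
Applying x(0)=2, y(0)=0 gives c_1=0, c_2=2.

x(t) = 2e^(3t), y(t) = 0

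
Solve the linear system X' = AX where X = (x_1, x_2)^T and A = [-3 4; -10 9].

x_1(t) = K_1e^(3t)sin(2t) + K_1e^(3t)cos(2t) + K_2e^(3t)sin(2t) - K_2e^(3t)cos(2t), x_2(t) = K_1e^(3t)sin(2t) + 2K_1e^(3t)cos(2t) + 2K_2e^(3t)sin(2t) - K_2e^(3t)cos(2t)

Coefficient matrix A = [[-3, 4], [-10, 9]].
Characteristic polynomial det(A - λI) = λ^2 - 6λ + 13 = 0.
Eigenvalues λ = 3 ± 2i (complex conjugate pair).
For λ=3+2i: an eigenvector is (1,2) - i(1,1) = (1 - i, 2 - i).
A real fundamental pair from Re and Im of e^((3+2i)t)v: X_1 = e^(3t)(cos(2t)·(1,2) + sin(2t)·(1,1)), X_2 = e^(3t)(sin(2t)·(1,2) - cos(2t)·(1,1)).
General solution: K_1X_1 + K_2X_2.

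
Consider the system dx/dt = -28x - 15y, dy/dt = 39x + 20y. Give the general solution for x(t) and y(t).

Coefficient matrix A = [[-28, -15], [39, 20]].
Characteristic polynomial det(A - λI) = λ^2 + 8λ + 25 = 0.
Eigenvalues λ = -4 ± 3i (complex conjugate pair).
For λ=-4+3i: an eigenvector is (-1,2) - i(-2,3) = (-1 + 2i, 2 - 3i).
A real fundamental pair from Re and Im of e^((-4+3i)t)v: X_1 = e^(-4t)(cos(3t)·(-1,2) + sin(3t)·(-2,3)), X_2 = e^(-4t)(sin(3t)·(-1,2) - cos(3t)·(-2,3)).
General solution: K_1X_1 + K_2X_2.

x(t) = -2K_1e^(-4t)sin(3t) - K_1e^(-4t)cos(3t) - K_2e^(-4t)sin(3t) + 2K_2e^(-4t)cos(3t), y(t) = 3K_1e^(-4t)sin(3t) + 2K_1e^(-4t)cos(3t) + 2K_2e^(-4t)sin(3t) - 3K_2e^(-4t)cos(3t)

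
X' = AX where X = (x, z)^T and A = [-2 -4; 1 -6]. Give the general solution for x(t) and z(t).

x(t) = -2K_1e^(-4t) - 2K_2te^(-4t) - K_2e^(-4t), z(t) = -K_1e^(-4t) - K_2te^(-4t)

Coefficient matrix A = [[-2, -4], [1, -6]].
Characteristic polynomial det(A - λI) = λ^2 + 8λ + 16 = 0.
Single eigenvalue λ = -4 with algebraic multiplicity 2.
Eigenvector v = (-2,-1); generalized eigenvector w with (A-λI)w=v is (-1,0).
General solution: e^(-4t)[K_1·v + K_2·(t·v + w)].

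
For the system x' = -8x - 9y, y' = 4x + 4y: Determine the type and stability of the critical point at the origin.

A = [[-8,-9],[4,4]]; det(A-λI) = λ^2 + 4λ + 4.
repeated λ = -2 with a single eigenvector.

stable improper node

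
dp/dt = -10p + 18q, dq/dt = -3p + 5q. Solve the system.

p(t) = -3C_1e^(-4t) - 2C_2e^(-t), q(t) = -C_1e^(-4t) - C_2e^(-t)

Coefficient matrix A = [[-10, 18], [-3, 5]].
Characteristic polynomial det(A - λI) = λ^2 + 5λ + 4 = 0.
Eigenvalues λ = -4, -1.
For λ=-4: (A-λI) row 1 is [-6, 18], so an eigenvector is (-3, -1).
For λ=-1: (A-λI) row 1 is [-9, 18], so an eigenvector is (-2, -1).
General solution: C_1e^(-4t)(-3,-1) + C_2e^(-t)(-2,-1).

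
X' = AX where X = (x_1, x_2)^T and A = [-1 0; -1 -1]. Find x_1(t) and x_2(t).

x_1(t) = -K_2e^(-t), x_2(t) = K_1e^(-t) + K_2te^(-t) + 3K_2e^(-t)

Coefficient matrix A = [[-1, 0], [-1, -1]].
Characteristic polynomial det(A - λI) = λ^2 + 2λ + 1 = 0.
Single eigenvalue λ = -1 with algebraic multiplicity 2.
Eigenvector v = (0,1); generalized eigenvector w with (A-λI)w=v is (-1,3).
General solution: e^(-t)[K_1·v + K_2·(t·v + w)].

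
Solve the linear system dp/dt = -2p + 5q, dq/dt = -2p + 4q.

p(t) = -K_1e^(t)sin(t) + 2K_1e^(t)cos(t) + 2K_2e^(t)sin(t) + K_2e^(t)cos(t), q(t) = -K_1e^(t)sin(t) + K_1e^(t)cos(t) + K_2e^(t)sin(t) + K_2e^(t)cos(t)

Coefficient matrix A = [[-2, 5], [-2, 4]].
Characteristic polynomial det(A - λI) = λ^2 - 2λ + 2 = 0.
Eigenvalues λ = 1 ± i (complex conjugate pair).
For λ=1+i: an eigenvector is (2,1) - i(-1,-1) = (2 + i, 1 + i).
A real fundamental pair from Re and Im of e^((1+i)t)v: X_1 = e^(t)(cos(t)·(2,1) + sin(t)·(-1,-1)), X_2 = e^(t)(sin(t)·(2,1) - cos(t)·(-1,-1)).
General solution: K_1X_1 + K_2X_2.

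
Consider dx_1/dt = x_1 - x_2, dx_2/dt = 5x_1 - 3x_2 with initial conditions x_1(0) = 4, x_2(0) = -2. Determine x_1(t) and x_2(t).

Coefficient matrix A = [[1, -1], [5, -3]].
Characteristic polynomial det(A - λI) = λ^2 + 2λ + 2 = 0.
Eigenvalues λ = -1 ± i (complex conjugate pair).
For λ=-1+i: an eigenvector is (0,1) - i(-1,-2) = (0 + i, 1 + 2i).
A real fundamental pair from Re and Im of e^((-1+i)t)v: X_1 = e^(-t)(cos(t)·(0,1) + sin(t)·(-1,-2)), X_2 = e^(-t)(sin(t)·(0,1) - cos(t)·(-1,-2)).
General solution: c_1X_1 + c_2X_2.
Applying x_1(0)=4, x_2(0)=-2 gives c_1=-10, c_2=4.

x_1(t) = 10e^(-t)sin(t) + 4e^(-t)cos(t), x_2(t) = 24e^(-t)sin(t) - 2e^(-t)cos(t)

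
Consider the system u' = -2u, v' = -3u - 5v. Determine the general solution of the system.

u(t) = -c_2e^(-2t), v(t) = -c_1e^(-5t) + c_2e^(-2t)

Coefficient matrix A = [[-2, 0], [-3, -5]].
Characteristic polynomial det(A - λI) = λ^2 + 7λ + 10 = 0.
Eigenvalues λ = -5, -2.
For λ=-5: (A-λI) row 1 is [3, 0], so an eigenvector is (0, -1).
For λ=-2: (A-λI) row 2 is [-3, -3], so an eigenvector is (-1, 1).
General solution: c_1e^(-5t)(0,-1) + c_2e^(-2t)(-1,1).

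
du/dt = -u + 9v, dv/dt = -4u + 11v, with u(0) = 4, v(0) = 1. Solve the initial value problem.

u(t) = -15te^(5t) + 4e^(5t), v(t) = -10te^(5t) + e^(5t)

Coefficient matrix A = [[-1, 9], [-4, 11]].
Characteristic polynomial det(A - λI) = λ^2 - 10λ + 25 = 0.
Single eigenvalue λ = 5 with algebraic multiplicity 2.
Eigenvector v = (-3,-2); generalized eigenvector w with (A-λI)w=v is (2,1).
General solution: e^(5t)[c_1·v + c_2·(t·v + w)].
Applying u(0)=4, v(0)=1 gives c_1=2, c_2=5.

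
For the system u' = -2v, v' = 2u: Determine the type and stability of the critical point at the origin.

A = [[0,-2],[2,0]]; det(A-λI) = λ^2 + 4.
λ = 0 ± 2i: zero real part.

center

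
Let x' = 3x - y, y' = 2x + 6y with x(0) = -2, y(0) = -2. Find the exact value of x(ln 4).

A = [[3,-1],[2,6]]; eigenvalues λ = 4, 5.
Eigenvectors: (1,-1) for λ=4, (-1,2) for λ=5.
From the initial condition, c_1 = -6, c_2 = -4.
x(ln 4) = (-6)(4^4)(1) + (-4)(4^5)(-1) = 2560.

2560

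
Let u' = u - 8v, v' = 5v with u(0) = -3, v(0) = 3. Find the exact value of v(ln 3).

A = [[1,-8],[0,5]]; eigenvalues λ = 1, 5.
Eigenvectors: (-1,0) for λ=1, (2,-1) for λ=5.
From the initial condition, c_1 = -3, c_2 = -3.
v(ln 3) = (-3)(3^1)(0) + (-3)(3^5)(-1) = 729.

729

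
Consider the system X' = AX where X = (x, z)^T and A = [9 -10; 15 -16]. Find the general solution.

Coefficient matrix A = [[9, -10], [15, -16]].
Characteristic polynomial det(A - λI) = λ^2 + 7λ + 6 = 0.
Eigenvalues λ = -6, -1.
For λ=-6: (A-λI) row 1 is [15, -10], so an eigenvector is (-2, -3).
For λ=-1: (A-λI) row 1 is [10, -10], so an eigenvector is (1, 1).
General solution: K_1e^(-6t)(-2,-3) + K_2e^(-t)(1,1).

x(t) = -2K_1e^(-6t) + K_2e^(-t), z(t) = -3K_1e^(-6t) + K_2e^(-t)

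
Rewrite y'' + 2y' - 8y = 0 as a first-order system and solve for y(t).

y(t) = C_1e^(-4t) + C_2e^(2t)

Let x_1 = y, x_2 = y'. Then x_1' = x_2 and x_2' = 8x_1 - 2x_2.
A = [[0,1],[8,-2]]; det(A-λI) = λ^2 + 2λ - 8.
Eigenvalues λ = -4, 2 with eigenvectors (1,-4), (1,2).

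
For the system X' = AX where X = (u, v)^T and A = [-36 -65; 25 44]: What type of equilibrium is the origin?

A = [[-36,-65],[25,44]]; det(A-λI) = λ^2 - 8λ + 41.
λ = 4 ± 5i: positive real part.

unstable spiral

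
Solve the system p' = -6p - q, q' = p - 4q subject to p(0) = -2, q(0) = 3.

Coefficient matrix A = [[-6, -1], [1, -4]].
Characteristic polynomial det(A - λI) = λ^2 + 10λ + 25 = 0.
Single eigenvalue λ = -5 with algebraic multiplicity 2.
Eigenvector v = (-1,1); generalized eigenvector w with (A-λI)w=v is (0,1).
General solution: e^(-5t)[K_1·v + K_2·(t·v + w)].
Applying p(0)=-2, q(0)=3 gives K_1=2, K_2=1.

p(t) = -te^(-5t) - 2e^(-5t), q(t) = te^(-5t) + 3e^(-5t)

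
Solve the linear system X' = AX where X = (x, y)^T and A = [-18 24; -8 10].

Coefficient matrix A = [[-18, 24], [-8, 10]].
Characteristic polynomial det(A - λI) = λ^2 + 8λ + 12 = 0.
Eigenvalues λ = -2, -6.
For λ=-2: (A-λI) row 1 is [-16, 24], so an eigenvector is (3, 2).
For λ=-6: (A-λI) row 1 is [-12, 24], so an eigenvector is (2, 1).
General solution: K_1e^(-2t)(3,2) + K_2e^(-6t)(2,1).

x(t) = 3K_1e^(-2t) + 2K_2e^(-6t), y(t) = 2K_1e^(-2t) + K_2e^(-6t)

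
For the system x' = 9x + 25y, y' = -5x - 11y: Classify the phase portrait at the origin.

stable spiral

A = [[9,25],[-5,-11]]; det(A-λI) = λ^2 + 2λ + 26.
λ = -1 ± 5i: negative real part.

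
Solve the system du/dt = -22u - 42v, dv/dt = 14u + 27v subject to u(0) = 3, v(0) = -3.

Coefficient matrix A = [[-22, -42], [14, 27]].
Characteristic polynomial det(A - λI) = λ^2 - 5λ - 6 = 0.
Eigenvalues λ = 6, -1.
For λ=6: (A-λI) row 1 is [-28, -42], so an eigenvector is (3, -2).
For λ=-1: (A-λI) row 1 is [-21, -42], so an eigenvector is (-2, 1).
General solution: C_1e^(6t)(3,-2) + C_2e^(-t)(-2,1).
Applying u(0)=3, v(0)=-3 gives C_1=3, C_2=3.

u(t) = 9e^(6t) - 6e^(-t), v(t) = -6e^(6t) + 3e^(-t)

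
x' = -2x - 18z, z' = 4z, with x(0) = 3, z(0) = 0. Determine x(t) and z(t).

Coefficient matrix A = [[-2, -18], [0, 4]].
Characteristic polynomial det(A - λI) = λ^2 - 2λ - 8 = 0.
Eigenvalues λ = -2, 4.
For λ=-2: (A-λI) row 1 is [0, -18], so an eigenvector is (-1, 0).
For λ=4: (A-λI) row 1 is [-6, -18], so an eigenvector is (3, -1).
General solution: C_1e^(-2t)(-1,0) + C_2e^(4t)(3,-1).
Applying x(0)=3, z(0)=0 gives C_1=-3, C_2=0.

x(t) = 3e^(-2t), z(t) = 0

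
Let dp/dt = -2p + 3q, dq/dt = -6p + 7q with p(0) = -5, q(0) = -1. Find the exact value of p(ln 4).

A = [[-2,3],[-6,7]]; eigenvalues λ = 4, 1.
Eigenvectors: (-1,-2) for λ=4, (-1,-1) for λ=1.
From the initial condition, c_1 = -4, c_2 = 9.
p(ln 4) = (-4)(4^4)(-1) + (9)(4^1)(-1) = 988.

988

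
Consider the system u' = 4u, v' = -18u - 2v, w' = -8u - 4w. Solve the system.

u(t) = c_1e^(4t), v(t) = -3c_1e^(4t) + c_2e^(-2t), w(t) = -c_1e^(4t) + c_3e^(-4t)

Coefficient matrix A = [[4, 0, 0], [-18, -2, 0], [-8, 0, -4]].
det(A - λI) = 0 gives eigenvalues λ = 4, -2, -4.
For λ=4: eigenvector (1,-3,-1).
For λ=-2: eigenvector (0,1,0).
For λ=-4: eigenvector (0,0,1).
General solution: c_1e^(4t)(1,-3,-1) + c_2e^(-2t)(0,1,0) + c_3e^(-4t)(0,0,1).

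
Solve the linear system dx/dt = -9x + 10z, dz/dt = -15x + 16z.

x(t) = -c_1e^(t) + 2c_2e^(6t), z(t) = -c_1e^(t) + 3c_2e^(6t)

Coefficient matrix A = [[-9, 10], [-15, 16]].
Characteristic polynomial det(A - λI) = λ^2 - 7λ + 6 = 0.
Eigenvalues λ = 1, 6.
For λ=1: (A-λI) row 1 is [-10, 10], so an eigenvector is (-1, -1).
For λ=6: (A-λI) row 1 is [-15, 10], so an eigenvector is (2, 3).
General solution: c_1e^(t)(-1,-1) + c_2e^(6t)(2,3).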